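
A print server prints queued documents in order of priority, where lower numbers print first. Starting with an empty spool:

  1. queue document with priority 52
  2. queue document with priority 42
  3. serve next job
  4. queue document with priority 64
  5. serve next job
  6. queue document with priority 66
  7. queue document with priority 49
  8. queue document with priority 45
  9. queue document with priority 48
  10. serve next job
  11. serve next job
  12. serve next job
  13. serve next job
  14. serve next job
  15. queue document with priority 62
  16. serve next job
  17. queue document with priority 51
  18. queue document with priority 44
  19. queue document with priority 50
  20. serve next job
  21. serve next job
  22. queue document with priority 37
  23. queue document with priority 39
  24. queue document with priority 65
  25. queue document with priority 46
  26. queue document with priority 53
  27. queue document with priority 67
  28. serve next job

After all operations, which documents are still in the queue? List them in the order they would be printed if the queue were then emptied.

insert 52 → {52}
insert 42 → {42, 52}
serve next job → 42; now {52}
insert 64 → {52, 64}
serve next job → 52; now {64}
insert 66 → {64, 66}
insert 49 → {49, 64, 66}
insert 45 → {45, 49, 64, 66}
insert 48 → {45, 48, 49, 64, 66}
serve next job → 45; now {48, 49, 64, 66}
serve next job → 48; now {49, 64, 66}
serve next job → 49; now {64, 66}
serve next job → 64; now {66}
serve next job → 66; now {}
insert 62 → {62}
serve next job → 62; now {}
insert 51 → {51}
insert 44 → {44, 51}
insert 50 → {44, 50, 51}
serve next job → 44; now {50, 51}
serve next job → 50; now {51}
insert 37 → {37, 51}
insert 39 → {37, 39, 51}
insert 65 → {37, 39, 51, 65}
insert 46 → {37, 39, 46, 51, 65}
insert 53 → {37, 39, 46, 51, 53, 65}
insert 67 → {37, 39, 46, 51, 53, 65, 67}
serve next job → 37; now {39, 46, 51, 53, 65, 67}

39 → 46 → 51 → 53 → 65 → 67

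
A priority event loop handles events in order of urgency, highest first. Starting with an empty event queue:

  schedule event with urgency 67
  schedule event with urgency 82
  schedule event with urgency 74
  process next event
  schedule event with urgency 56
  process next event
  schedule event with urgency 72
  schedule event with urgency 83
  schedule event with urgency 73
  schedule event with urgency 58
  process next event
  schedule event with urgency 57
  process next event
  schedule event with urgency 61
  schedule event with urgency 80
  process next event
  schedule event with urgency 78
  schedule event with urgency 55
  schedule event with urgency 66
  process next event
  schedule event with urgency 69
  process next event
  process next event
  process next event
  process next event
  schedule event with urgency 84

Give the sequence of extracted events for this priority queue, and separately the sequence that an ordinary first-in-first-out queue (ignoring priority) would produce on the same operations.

priority queue: 82 → 74 → 83 → 73 → 80 → 78 → 72 → 69 → 67 → 66; FIFO queue: [67, 82, 74, 56, 72, 83, 73, 58, 57, 61]

insert 67 → {67}
insert 82 → {82, 67}
insert 74 → {82, 74, 67}
process next event → 82; now {74, 67}
insert 56 → {74, 67, 56}
process next event → 74; now {67, 56}
insert 72 → {72, 67, 56}
insert 83 → {83, 72, 67, 56}
insert 73 → {83, 73, 72, 67, 56}
insert 58 → {83, 73, 72, 67, 58, 56}
process next event → 83; now {73, 72, 67, 58, 56}
insert 57 → {73, 72, 67, 58, 57, 56}
process next event → 73; now {72, 67, 58, 57, 56}
insert 61 → {72, 67, 61, 58, 57, 56}
insert 80 → {80, 72, 67, 61, 58, 57, 56}
process next event → 80; now {72, 67, 61, 58, 57, 56}
insert 78 → {78, 72, 67, 61, 58, 57, 56}
insert 55 → {78, 72, 67, 61, 58, 57, 56, 55}
insert 66 → {78, 72, 67, 66, 61, 58, 57, 56, 55}
process next event → 78; now {72, 67, 66, 61, 58, 57, 56, 55}
insert 69 → {72, 69, 67, 66, 61, 58, 57, 56, 55}
process next event → 72; now {69, 67, 66, 61, 58, 57, 56, 55}
process next event → 69; now {67, 66, 61, 58, 57, 56, 55}
process next event → 67; now {66, 61, 58, 57, 56, 55}
process next event → 66; now {61, 58, 57, 56, 55}
insert 84 → {84, 61, 58, 57, 56, 55}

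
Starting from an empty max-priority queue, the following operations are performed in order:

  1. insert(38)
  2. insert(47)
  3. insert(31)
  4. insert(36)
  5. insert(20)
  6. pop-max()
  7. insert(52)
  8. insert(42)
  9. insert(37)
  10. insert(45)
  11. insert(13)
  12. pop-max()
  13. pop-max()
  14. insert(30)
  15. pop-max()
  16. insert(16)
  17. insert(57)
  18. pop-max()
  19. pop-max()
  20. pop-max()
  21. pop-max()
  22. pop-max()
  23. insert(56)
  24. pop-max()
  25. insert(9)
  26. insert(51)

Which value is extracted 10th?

56

insert 38 → {38}
insert 47 → {47, 38}
insert 31 → {47, 38, 31}
insert 36 → {47, 38, 36, 31}
insert 20 → {47, 38, 36, 31, 20}
pop-max → 47; now {38, 36, 31, 20}
insert 52 → {52, 38, 36, 31, 20}
insert 42 → {52, 42, 38, 36, 31, 20}
insert 37 → {52, 42, 38, 37, 36, 31, 20}
insert 45 → {52, 45, 42, 38, 37, 36, 31, 20}
insert 13 → {52, 45, 42, 38, 37, 36, 31, 20, 13}
pop-max → 52; now {45, 42, 38, 37, 36, 31, 20, 13}
pop-max → 45; now {42, 38, 37, 36, 31, 20, 13}
insert 30 → {42, 38, 37, 36, 31, 30, 20, 13}
pop-max → 42; now {38, 37, 36, 31, 30, 20, 13}
insert 16 → {38, 37, 36, 31, 30, 20, 16, 13}
insert 57 → {57, 38, 37, 36, 31, 30, 20, 16, 13}
pop-max → 57; now {38, 37, 36, 31, 30, 20, 16, 13}
pop-max → 38; now {37, 36, 31, 30, 20, 16, 13}
pop-max → 37; now {36, 31, 30, 20, 16, 13}
pop-max → 36; now {31, 30, 20, 16, 13}
pop-max → 31; now {30, 20, 16, 13}
insert 56 → {56, 30, 20, 16, 13}
pop-max → 56; now {30, 20, 16, 13}
insert 9 → {30, 20, 16, 13, 9}
insert 51 → {51, 30, 20, 16, 13, 9}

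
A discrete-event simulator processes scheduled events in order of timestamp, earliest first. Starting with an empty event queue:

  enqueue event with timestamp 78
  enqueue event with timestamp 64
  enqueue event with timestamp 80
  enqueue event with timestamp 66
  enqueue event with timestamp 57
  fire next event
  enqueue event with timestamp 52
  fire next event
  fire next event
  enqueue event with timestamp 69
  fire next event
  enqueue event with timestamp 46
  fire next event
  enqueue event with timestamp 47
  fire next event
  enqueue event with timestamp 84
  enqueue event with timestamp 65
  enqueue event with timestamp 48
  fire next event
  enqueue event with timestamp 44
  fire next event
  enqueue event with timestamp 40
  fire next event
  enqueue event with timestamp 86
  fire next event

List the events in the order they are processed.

insert 78 → {78}
insert 64 → {64, 78}
insert 80 → {64, 78, 80}
insert 66 → {64, 66, 78, 80}
insert 57 → {57, 64, 66, 78, 80}
fire next event → 57; now {64, 66, 78, 80}
insert 52 → {52, 64, 66, 78, 80}
fire next event → 52; now {64, 66, 78, 80}
fire next event → 64; now {66, 78, 80}
insert 69 → {66, 69, 78, 80}
fire next event → 66; now {69, 78, 80}
insert 46 → {46, 69, 78, 80}
fire next event → 46; now {69, 78, 80}
insert 47 → {47, 69, 78, 80}
fire next event → 47; now {69, 78, 80}
insert 84 → {69, 78, 80, 84}
insert 65 → {65, 69, 78, 80, 84}
insert 48 → {48, 65, 69, 78, 80, 84}
fire next event → 48; now {65, 69, 78, 80, 84}
insert 44 → {44, 65, 69, 78, 80, 84}
fire next event → 44; now {65, 69, 78, 80, 84}
insert 40 → {40, 65, 69, 78, 80, 84}
fire next event → 40; now {65, 69, 78, 80, 84}
insert 86 → {65, 69, 78, 80, 84, 86}
fire next event → 65; now {69, 78, 80, 84, 86}

57, 52, 64, 66, 46, 47, 48, 44, 40, 65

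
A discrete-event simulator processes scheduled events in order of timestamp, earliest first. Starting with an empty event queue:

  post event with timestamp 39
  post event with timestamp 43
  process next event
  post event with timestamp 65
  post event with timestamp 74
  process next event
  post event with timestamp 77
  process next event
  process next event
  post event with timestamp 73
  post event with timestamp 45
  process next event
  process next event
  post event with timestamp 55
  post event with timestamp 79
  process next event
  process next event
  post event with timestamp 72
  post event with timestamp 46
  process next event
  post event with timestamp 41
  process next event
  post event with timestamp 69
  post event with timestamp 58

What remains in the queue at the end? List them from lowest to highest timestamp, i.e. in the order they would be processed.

insert 39 → {39}
insert 43 → {39, 43}
process next event → 39; now {43}
insert 65 → {43, 65}
insert 74 → {43, 65, 74}
process next event → 43; now {65, 74}
insert 77 → {65, 74, 77}
process next event → 65; now {74, 77}
process next event → 74; now {77}
insert 73 → {73, 77}
insert 45 → {45, 73, 77}
process next event → 45; now {73, 77}
process next event → 73; now {77}
insert 55 → {55, 77}
insert 79 → {55, 77, 79}
process next event → 55; now {77, 79}
process next event → 77; now {79}
insert 72 → {72, 79}
insert 46 → {46, 72, 79}
process next event → 46; now {72, 79}
insert 41 → {41, 72, 79}
process next event → 41; now {72, 79}
insert 69 → {69, 72, 79}
insert 58 → {58, 69, 72, 79}

58 → 69 → 72 → 79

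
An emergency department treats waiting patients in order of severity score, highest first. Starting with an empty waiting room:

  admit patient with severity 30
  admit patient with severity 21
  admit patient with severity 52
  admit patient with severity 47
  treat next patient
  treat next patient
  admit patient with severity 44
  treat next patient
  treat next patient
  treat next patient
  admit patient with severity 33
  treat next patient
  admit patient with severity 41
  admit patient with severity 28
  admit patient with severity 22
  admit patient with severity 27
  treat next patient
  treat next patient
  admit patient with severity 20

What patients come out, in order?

52, 47, 44, 30, 21, 33, 41, 28

insert 30 → {30}
insert 21 → {30, 21}
insert 52 → {52, 30, 21}
insert 47 → {52, 47, 30, 21}
treat next patient → 52; now {47, 30, 21}
treat next patient → 47; now {30, 21}
insert 44 → {44, 30, 21}
treat next patient → 44; now {30, 21}
treat next patient → 30; now {21}
treat next patient → 21; now {}
insert 33 → {33}
treat next patient → 33; now {}
insert 41 → {41}
insert 28 → {41, 28}
insert 22 → {41, 28, 22}
insert 27 → {41, 28, 27, 22}
treat next patient → 41; now {28, 27, 22}
treat next patient → 28; now {27, 22}
insert 20 → {27, 22, 20}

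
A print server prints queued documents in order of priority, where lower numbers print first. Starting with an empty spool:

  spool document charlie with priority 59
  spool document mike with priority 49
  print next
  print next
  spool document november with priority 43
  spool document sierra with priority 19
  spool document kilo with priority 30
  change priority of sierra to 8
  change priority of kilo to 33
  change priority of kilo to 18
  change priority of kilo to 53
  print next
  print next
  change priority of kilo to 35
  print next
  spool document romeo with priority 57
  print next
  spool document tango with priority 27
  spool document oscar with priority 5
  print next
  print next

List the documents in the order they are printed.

add charlie (priority 59) → {charlie:59}
add mike (priority 49) → {mike:49, charlie:59}
print next → mike; now {charlie:59}
print next → charlie; now {}
add november (priority 43) → {november:43}
add sierra (priority 19) → {sierra:19, november:43}
add kilo (priority 30) → {sierra:19, kilo:30, november:43}
update sierra to priority 8 → {sierra:8, kilo:30, november:43}
update kilo to priority 33 → {sierra:8, kilo:33, november:43}
update kilo to priority 18 → {sierra:8, kilo:18, november:43}
update kilo to priority 53 → {sierra:8, november:43, kilo:53}
print next → sierra; now {november:43, kilo:53}
print next → november; now {kilo:53}
update kilo to priority 35 → {kilo:35}
print next → kilo; now {}
add romeo (priority 57) → {romeo:57}
print next → romeo; now {}
add tango (priority 27) → {tango:27}
add oscar (priority 5) → {oscar:5, tango:27}
print next → oscar; now {tango:27}
print next → tango; now {}

mike, charlie, sierra, november, kilo, romeo, oscar, tango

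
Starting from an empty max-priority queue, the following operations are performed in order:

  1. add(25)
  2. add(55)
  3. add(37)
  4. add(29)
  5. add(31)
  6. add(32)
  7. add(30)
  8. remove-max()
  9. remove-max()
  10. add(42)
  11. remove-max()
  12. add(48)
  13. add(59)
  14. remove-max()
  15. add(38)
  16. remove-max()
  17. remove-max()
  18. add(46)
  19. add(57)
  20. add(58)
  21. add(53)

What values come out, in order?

insert 25 → {25}
insert 55 → {55, 25}
insert 37 → {55, 37, 25}
insert 29 → {55, 37, 29, 25}
insert 31 → {55, 37, 31, 29, 25}
insert 32 → {55, 37, 32, 31, 29, 25}
insert 30 → {55, 37, 32, 31, 30, 29, 25}
remove-max → 55; now {37, 32, 31, 30, 29, 25}
remove-max → 37; now {32, 31, 30, 29, 25}
insert 42 → {42, 32, 31, 30, 29, 25}
remove-max → 42; now {32, 31, 30, 29, 25}
insert 48 → {48, 32, 31, 30, 29, 25}
insert 59 → {59, 48, 32, 31, 30, 29, 25}
remove-max → 59; now {48, 32, 31, 30, 29, 25}
insert 38 → {48, 38, 32, 31, 30, 29, 25}
remove-max → 48; now {38, 32, 31, 30, 29, 25}
remove-max → 38; now {32, 31, 30, 29, 25}
insert 46 → {46, 32, 31, 30, 29, 25}
insert 57 → {57, 46, 32, 31, 30, 29, 25}
insert 58 → {58, 57, 46, 32, 31, 30, 29, 25}
insert 53 → {58, 57, 53, 46, 32, 31, 30, 29, 25}

55, 37, 42, 59, 48, 38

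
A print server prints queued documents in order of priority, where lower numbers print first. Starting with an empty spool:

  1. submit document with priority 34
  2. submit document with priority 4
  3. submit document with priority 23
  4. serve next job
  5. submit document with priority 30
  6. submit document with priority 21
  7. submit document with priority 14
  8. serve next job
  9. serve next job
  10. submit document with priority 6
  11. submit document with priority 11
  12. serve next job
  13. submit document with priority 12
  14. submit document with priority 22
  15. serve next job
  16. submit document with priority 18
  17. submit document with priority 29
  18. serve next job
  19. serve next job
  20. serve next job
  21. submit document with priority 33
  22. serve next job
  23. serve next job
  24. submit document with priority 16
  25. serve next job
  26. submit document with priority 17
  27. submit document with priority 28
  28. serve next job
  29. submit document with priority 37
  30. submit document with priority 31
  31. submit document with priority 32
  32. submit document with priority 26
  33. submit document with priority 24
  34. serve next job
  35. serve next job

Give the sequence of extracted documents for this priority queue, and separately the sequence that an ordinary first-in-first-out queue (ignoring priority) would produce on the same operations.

priority queue: 4, 14, 21, 6, 11, 12, 18, 22, 23, 29, 16, 17, 24, 26; FIFO queue: 34, 4, 23, 30, 21, 14, 6, 11, 12, 22, 18, 29, 33, 16

insert 34 → {34}
insert 4 → {4, 34}
insert 23 → {4, 23, 34}
serve next job → 4; now {23, 34}
insert 30 → {23, 30, 34}
insert 21 → {21, 23, 30, 34}
insert 14 → {14, 21, 23, 30, 34}
serve next job → 14; now {21, 23, 30, 34}
serve next job → 21; now {23, 30, 34}
insert 6 → {6, 23, 30, 34}
insert 11 → {6, 11, 23, 30, 34}
serve next job → 6; now {11, 23, 30, 34}
insert 12 → {11, 12, 23, 30, 34}
insert 22 → {11, 12, 22, 23, 30, 34}
serve next job → 11; now {12, 22, 23, 30, 34}
insert 18 → {12, 18, 22, 23, 30, 34}
insert 29 → {12, 18, 22, 23, 29, 30, 34}
serve next job → 12; now {18, 22, 23, 29, 30, 34}
serve next job → 18; now {22, 23, 29, 30, 34}
serve next job → 22; now {23, 29, 30, 34}
insert 33 → {23, 29, 30, 33, 34}
serve next job → 23; now {29, 30, 33, 34}
serve next job → 29; now {30, 33, 34}
insert 16 → {16, 30, 33, 34}
serve next job → 16; now {30, 33, 34}
insert 17 → {17, 30, 33, 34}
insert 28 → {17, 28, 30, 33, 34}
serve next job → 17; now {28, 30, 33, 34}
insert 37 → {28, 30, 33, 34, 37}
insert 31 → {28, 30, 31, 33, 34, 37}
insert 32 → {28, 30, 31, 32, 33, 34, 37}
insert 26 → {26, 28, 30, 31, 32, 33, 34, 37}
insert 24 → {24, 26, 28, 30, 31, 32, 33, 34, 37}
serve next job → 24; now {26, 28, 30, 31, 32, 33, 34, 37}
serve next job → 26; now {28, 30, 31, 32, 33, 34, 37}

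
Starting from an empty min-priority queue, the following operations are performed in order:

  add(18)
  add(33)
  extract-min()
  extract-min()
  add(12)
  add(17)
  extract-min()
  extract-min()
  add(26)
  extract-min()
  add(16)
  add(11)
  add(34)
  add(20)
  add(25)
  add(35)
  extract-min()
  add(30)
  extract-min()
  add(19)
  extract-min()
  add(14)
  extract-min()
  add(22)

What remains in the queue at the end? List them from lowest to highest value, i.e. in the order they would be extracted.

insert 18 → {18}
insert 33 → {18, 33}
extract-min → 18; now {33}
extract-min → 33; now {}
insert 12 → {12}
insert 17 → {12, 17}
extract-min → 12; now {17}
extract-min → 17; now {}
insert 26 → {26}
extract-min → 26; now {}
insert 16 → {16}
insert 11 → {11, 16}
insert 34 → {11, 16, 34}
insert 20 → {11, 16, 20, 34}
insert 25 → {11, 16, 20, 25, 34}
insert 35 → {11, 16, 20, 25, 34, 35}
extract-min → 11; now {16, 20, 25, 34, 35}
insert 30 → {16, 20, 25, 30, 34, 35}
extract-min → 16; now {20, 25, 30, 34, 35}
insert 19 → {19, 20, 25, 30, 34, 35}
extract-min → 19; now {20, 25, 30, 34, 35}
insert 14 → {14, 20, 25, 30, 34, 35}
extract-min → 14; now {20, 25, 30, 34, 35}
insert 22 → {20, 22, 25, 30, 34, 35}

20 → 22 → 25 → 30 → 34 → 35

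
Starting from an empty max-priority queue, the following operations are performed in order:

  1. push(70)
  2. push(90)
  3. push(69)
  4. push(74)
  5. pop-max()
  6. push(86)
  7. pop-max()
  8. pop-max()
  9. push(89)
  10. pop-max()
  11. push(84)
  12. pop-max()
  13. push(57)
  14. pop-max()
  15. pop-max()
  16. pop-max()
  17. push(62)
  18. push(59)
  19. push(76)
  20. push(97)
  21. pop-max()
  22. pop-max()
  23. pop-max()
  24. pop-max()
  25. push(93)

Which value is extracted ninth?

97

insert 70 → {70}
insert 90 → {90, 70}
insert 69 → {90, 70, 69}
insert 74 → {90, 74, 70, 69}
pop-max → 90; now {74, 70, 69}
insert 86 → {86, 74, 70, 69}
pop-max → 86; now {74, 70, 69}
pop-max → 74; now {70, 69}
insert 89 → {89, 70, 69}
pop-max → 89; now {70, 69}
insert 84 → {84, 70, 69}
pop-max → 84; now {70, 69}
insert 57 → {70, 69, 57}
pop-max → 70; now {69, 57}
pop-max → 69; now {57}
pop-max → 57; now {}
insert 62 → {62}
insert 59 → {62, 59}
insert 76 → {76, 62, 59}
insert 97 → {97, 76, 62, 59}
pop-max → 97; now {76, 62, 59}
pop-max → 76; now {62, 59}
pop-max → 62; now {59}
pop-max → 59; now {}
insert 93 → {93}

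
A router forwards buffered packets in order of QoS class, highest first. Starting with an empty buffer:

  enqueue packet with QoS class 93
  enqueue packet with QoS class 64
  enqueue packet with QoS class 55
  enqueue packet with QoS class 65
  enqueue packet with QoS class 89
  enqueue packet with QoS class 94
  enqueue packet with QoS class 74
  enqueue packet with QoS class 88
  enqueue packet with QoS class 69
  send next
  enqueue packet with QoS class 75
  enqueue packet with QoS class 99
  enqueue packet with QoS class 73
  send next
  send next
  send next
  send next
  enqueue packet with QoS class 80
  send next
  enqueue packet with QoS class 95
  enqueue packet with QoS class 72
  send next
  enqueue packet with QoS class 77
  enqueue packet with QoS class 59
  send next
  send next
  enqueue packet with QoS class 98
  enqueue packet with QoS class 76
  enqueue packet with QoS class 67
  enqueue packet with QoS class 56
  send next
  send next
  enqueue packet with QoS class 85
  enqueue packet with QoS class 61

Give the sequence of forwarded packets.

insert 93 → {93}
insert 64 → {93, 64}
insert 55 → {93, 64, 55}
insert 65 → {93, 65, 64, 55}
insert 89 → {93, 89, 65, 64, 55}
insert 94 → {94, 93, 89, 65, 64, 55}
insert 74 → {94, 93, 89, 74, 65, 64, 55}
insert 88 → {94, 93, 89, 88, 74, 65, 64, 55}
insert 69 → {94, 93, 89, 88, 74, 69, 65, 64, 55}
send next → 94; now {93, 89, 88, 74, 69, 65, 64, 55}
insert 75 → {93, 89, 88, 75, 74, 69, 65, 64, 55}
insert 99 → {99, 93, 89, 88, 75, 74, 69, 65, 64, 55}
insert 73 → {99, 93, 89, 88, 75, 74, 73, 69, 65, 64, 55}
send next → 99; now {93, 89, 88, 75, 74, 73, 69, 65, 64, 55}
send next → 93; now {89, 88, 75, 74, 73, 69, 65, 64, 55}
send next → 89; now {88, 75, 74, 73, 69, 65, 64, 55}
send next → 88; now {75, 74, 73, 69, 65, 64, 55}
insert 80 → {80, 75, 74, 73, 69, 65, 64, 55}
send next → 80; now {75, 74, 73, 69, 65, 64, 55}
insert 95 → {95, 75, 74, 73, 69, 65, 64, 55}
insert 72 → {95, 75, 74, 73, 72, 69, 65, 64, 55}
send next → 95; now {75, 74, 73, 72, 69, 65, 64, 55}
insert 77 → {77, 75, 74, 73, 72, 69, 65, 64, 55}
insert 59 → {77, 75, 74, 73, 72, 69, 65, 64, 59, 55}
send next → 77; now {75, 74, 73, 72, 69, 65, 64, 59, 55}
send next → 75; now {74, 73, 72, 69, 65, 64, 59, 55}
insert 98 → {98, 74, 73, 72, 69, 65, 64, 59, 55}
insert 76 → {98, 76, 74, 73, 72, 69, 65, 64, 59, 55}
insert 67 → {98, 76, 74, 73, 72, 69, 67, 65, 64, 59, 55}
insert 56 → {98, 76, 74, 73, 72, 69, 67, 65, 64, 59, 56, 55}
send next → 98; now {76, 74, 73, 72, 69, 67, 65, 64, 59, 56, 55}
send next → 76; now {74, 73, 72, 69, 67, 65, 64, 59, 56, 55}
insert 85 → {85, 74, 73, 72, 69, 67, 65, 64, 59, 56, 55}
insert 61 → {85, 74, 73, 72, 69, 67, 65, 64, 61, 59, 56, 55}

[94, 99, 93, 89, 88, 80, 95, 77, 75, 98, 76]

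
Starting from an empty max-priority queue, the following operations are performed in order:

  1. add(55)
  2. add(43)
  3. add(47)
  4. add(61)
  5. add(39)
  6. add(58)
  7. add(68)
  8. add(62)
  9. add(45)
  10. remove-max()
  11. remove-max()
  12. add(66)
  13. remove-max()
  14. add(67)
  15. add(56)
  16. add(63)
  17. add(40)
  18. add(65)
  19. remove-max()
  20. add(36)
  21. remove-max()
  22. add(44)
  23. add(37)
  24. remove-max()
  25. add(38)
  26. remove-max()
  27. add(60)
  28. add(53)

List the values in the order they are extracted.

68 → 62 → 66 → 67 → 65 → 63 → 61

insert 55 → {55}
insert 43 → {55, 43}
insert 47 → {55, 47, 43}
insert 61 → {61, 55, 47, 43}
insert 39 → {61, 55, 47, 43, 39}
insert 58 → {61, 58, 55, 47, 43, 39}
insert 68 → {68, 61, 58, 55, 47, 43, 39}
insert 62 → {68, 62, 61, 58, 55, 47, 43, 39}
insert 45 → {68, 62, 61, 58, 55, 47, 45, 43, 39}
remove-max → 68; now {62, 61, 58, 55, 47, 45, 43, 39}
remove-max → 62; now {61, 58, 55, 47, 45, 43, 39}
insert 66 → {66, 61, 58, 55, 47, 45, 43, 39}
remove-max → 66; now {61, 58, 55, 47, 45, 43, 39}
insert 67 → {67, 61, 58, 55, 47, 45, 43, 39}
insert 56 → {67, 61, 58, 56, 55, 47, 45, 43, 39}
insert 63 → {67, 63, 61, 58, 56, 55, 47, 45, 43, 39}
insert 40 → {67, 63, 61, 58, 56, 55, 47, 45, 43, 40, 39}
insert 65 → {67, 65, 63, 61, 58, 56, 55, 47, 45, 43, 40, 39}
remove-max → 67; now {65, 63, 61, 58, 56, 55, 47, 45, 43, 40, 39}
insert 36 → {65, 63, 61, 58, 56, 55, 47, 45, 43, 40, 39, 36}
remove-max → 65; now {63, 61, 58, 56, 55, 47, 45, 43, 40, 39, 36}
insert 44 → {63, 61, 58, 56, 55, 47, 45, 44, 43, 40, 39, 36}
insert 37 → {63, 61, 58, 56, 55, 47, 45, 44, 43, 40, 39, 37, 36}
remove-max → 63; now {61, 58, 56, 55, 47, 45, 44, 43, 40, 39, 37, 36}
insert 38 → {61, 58, 56, 55, 47, 45, 44, 43, 40, 39, 38, 37, 36}
remove-max → 61; now {58, 56, 55, 47, 45, 44, 43, 40, 39, 38, 37, 36}
insert 60 → {60, 58, 56, 55, 47, 45, 44, 43, 40, 39, 38, 37, 36}
insert 53 → {60, 58, 56, 55, 53, 47, 45, 44, 43, 40, 39, 38, 37, 36}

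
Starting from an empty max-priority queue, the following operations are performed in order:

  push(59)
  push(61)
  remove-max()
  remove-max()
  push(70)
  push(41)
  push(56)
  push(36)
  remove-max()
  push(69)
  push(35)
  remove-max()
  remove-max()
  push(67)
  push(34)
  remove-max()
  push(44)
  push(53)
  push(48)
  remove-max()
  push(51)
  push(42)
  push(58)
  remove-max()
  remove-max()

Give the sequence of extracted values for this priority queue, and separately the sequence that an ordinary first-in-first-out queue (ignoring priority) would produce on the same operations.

insert 59 → {59}
insert 61 → {61, 59}
remove-max → 61; now {59}
remove-max → 59; now {}
insert 70 → {70}
insert 41 → {70, 41}
insert 56 → {70, 56, 41}
insert 36 → {70, 56, 41, 36}
remove-max → 70; now {56, 41, 36}
insert 69 → {69, 56, 41, 36}
insert 35 → {69, 56, 41, 36, 35}
remove-max → 69; now {56, 41, 36, 35}
remove-max → 56; now {41, 36, 35}
insert 67 → {67, 41, 36, 35}
insert 34 → {67, 41, 36, 35, 34}
remove-max → 67; now {41, 36, 35, 34}
insert 44 → {44, 41, 36, 35, 34}
insert 53 → {53, 44, 41, 36, 35, 34}
insert 48 → {53, 48, 44, 41, 36, 35, 34}
remove-max → 53; now {48, 44, 41, 36, 35, 34}
insert 51 → {51, 48, 44, 41, 36, 35, 34}
insert 42 → {51, 48, 44, 42, 41, 36, 35, 34}
insert 58 → {58, 51, 48, 44, 42, 41, 36, 35, 34}
remove-max → 58; now {51, 48, 44, 42, 41, 36, 35, 34}
remove-max → 51; now {48, 44, 42, 41, 36, 35, 34}

priority queue: [61, 59, 70, 69, 56, 67, 53, 58, 51]; FIFO queue: [59, 61, 70, 41, 56, 36, 69, 35, 67]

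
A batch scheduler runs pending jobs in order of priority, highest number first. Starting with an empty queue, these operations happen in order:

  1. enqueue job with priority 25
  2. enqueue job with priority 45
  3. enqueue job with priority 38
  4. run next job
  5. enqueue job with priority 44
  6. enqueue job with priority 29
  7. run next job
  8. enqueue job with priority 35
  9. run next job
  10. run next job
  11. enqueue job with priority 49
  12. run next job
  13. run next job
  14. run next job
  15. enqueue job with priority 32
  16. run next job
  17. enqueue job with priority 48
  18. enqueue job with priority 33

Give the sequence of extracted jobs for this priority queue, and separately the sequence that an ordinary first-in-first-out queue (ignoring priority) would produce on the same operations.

insert 25 → {25}
insert 45 → {45, 25}
insert 38 → {45, 38, 25}
run next job → 45; now {38, 25}
insert 44 → {44, 38, 25}
insert 29 → {44, 38, 29, 25}
run next job → 44; now {38, 29, 25}
insert 35 → {38, 35, 29, 25}
run next job → 38; now {35, 29, 25}
run next job → 35; now {29, 25}
insert 49 → {49, 29, 25}
run next job → 49; now {29, 25}
run next job → 29; now {25}
run next job → 25; now {}
insert 32 → {32}
run next job → 32; now {}
insert 48 → {48}
insert 33 → {48, 33}

priority queue: 45, 44, 38, 35, 49, 29, 25, 32; FIFO queue: 25, 45, 38, 44, 29, 35, 49, 32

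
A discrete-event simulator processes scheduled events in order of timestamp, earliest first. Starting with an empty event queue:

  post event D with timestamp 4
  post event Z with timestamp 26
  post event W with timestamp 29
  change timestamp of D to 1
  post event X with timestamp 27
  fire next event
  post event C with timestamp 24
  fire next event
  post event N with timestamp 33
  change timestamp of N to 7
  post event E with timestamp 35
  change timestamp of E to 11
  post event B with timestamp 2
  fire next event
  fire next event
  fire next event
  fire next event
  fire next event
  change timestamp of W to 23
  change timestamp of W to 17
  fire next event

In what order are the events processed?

add D (timestamp 4) → {D:4}
add Z (timestamp 26) → {D:4, Z:26}
add W (timestamp 29) → {D:4, Z:26, W:29}
update D to timestamp 1 → {D:1, Z:26, W:29}
add X (timestamp 27) → {D:1, Z:26, X:27, W:29}
fire next event → D; now {Z:26, X:27, W:29}
add C (timestamp 24) → {C:24, Z:26, X:27, W:29}
fire next event → C; now {Z:26, X:27, W:29}
add N (timestamp 33) → {Z:26, X:27, W:29, N:33}
update N to timestamp 7 → {N:7, Z:26, X:27, W:29}
add E (timestamp 35) → {N:7, Z:26, X:27, W:29, E:35}
update E to timestamp 11 → {N:7, E:11, Z:26, X:27, W:29}
add B (timestamp 2) → {B:2, N:7, E:11, Z:26, X:27, W:29}
fire next event → B; now {N:7, E:11, Z:26, X:27, W:29}
fire next event → N; now {E:11, Z:26, X:27, W:29}
fire next event → E; now {Z:26, X:27, W:29}
fire next event → Z; now {X:27, W:29}
fire next event → X; now {W:29}
update W to timestamp 23 → {W:23}
update W to timestamp 17 → {W:17}
fire next event → W; now {}

D, C, B, N, E, Z, X, W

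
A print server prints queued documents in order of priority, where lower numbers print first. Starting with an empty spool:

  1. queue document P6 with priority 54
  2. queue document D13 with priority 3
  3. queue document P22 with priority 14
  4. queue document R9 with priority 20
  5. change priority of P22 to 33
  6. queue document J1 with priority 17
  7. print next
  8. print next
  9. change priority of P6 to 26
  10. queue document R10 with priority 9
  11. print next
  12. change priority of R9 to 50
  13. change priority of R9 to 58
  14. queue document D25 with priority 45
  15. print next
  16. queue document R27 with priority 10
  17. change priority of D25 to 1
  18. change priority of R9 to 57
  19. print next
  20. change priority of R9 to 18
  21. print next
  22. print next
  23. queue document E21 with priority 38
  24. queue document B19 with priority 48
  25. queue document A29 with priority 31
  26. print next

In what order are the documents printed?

D13, J1, R10, P6, D25, R27, R9, A29

add P6 (priority 54) → {P6:54}
add D13 (priority 3) → {D13:3, P6:54}
add P22 (priority 14) → {D13:3, P22:14, P6:54}
add R9 (priority 20) → {D13:3, P22:14, R9:20, P6:54}
update P22 to priority 33 → {D13:3, R9:20, P22:33, P6:54}
add J1 (priority 17) → {D13:3, J1:17, R9:20, P22:33, P6:54}
print next → D13; now {J1:17, R9:20, P22:33, P6:54}
print next → J1; now {R9:20, P22:33, P6:54}
update P6 to priority 26 → {R9:20, P6:26, P22:33}
add R10 (priority 9) → {R10:9, R9:20, P6:26, P22:33}
print next → R10; now {R9:20, P6:26, P22:33}
update R9 to priority 50 → {P6:26, P22:33, R9:50}
update R9 to priority 58 → {P6:26, P22:33, R9:58}
add D25 (priority 45) → {P6:26, P22:33, D25:45, R9:58}
print next → P6; now {P22:33, D25:45, R9:58}
add R27 (priority 10) → {R27:10, P22:33, D25:45, R9:58}
update D25 to priority 1 → {D25:1, R27:10, P22:33, R9:58}
update R9 to priority 57 → {D25:1, R27:10, P22:33, R9:57}
print next → D25; now {R27:10, P22:33, R9:57}
update R9 to priority 18 → {R27:10, R9:18, P22:33}
print next → R27; now {R9:18, P22:33}
print next → R9; now {P22:33}
add E21 (priority 38) → {P22:33, E21:38}
add B19 (priority 48) → {P22:33, E21:38, B19:48}
add A29 (priority 31) → {A29:31, P22:33, E21:38, B19:48}
print next → A29; now {P22:33, E21:38, B19:48}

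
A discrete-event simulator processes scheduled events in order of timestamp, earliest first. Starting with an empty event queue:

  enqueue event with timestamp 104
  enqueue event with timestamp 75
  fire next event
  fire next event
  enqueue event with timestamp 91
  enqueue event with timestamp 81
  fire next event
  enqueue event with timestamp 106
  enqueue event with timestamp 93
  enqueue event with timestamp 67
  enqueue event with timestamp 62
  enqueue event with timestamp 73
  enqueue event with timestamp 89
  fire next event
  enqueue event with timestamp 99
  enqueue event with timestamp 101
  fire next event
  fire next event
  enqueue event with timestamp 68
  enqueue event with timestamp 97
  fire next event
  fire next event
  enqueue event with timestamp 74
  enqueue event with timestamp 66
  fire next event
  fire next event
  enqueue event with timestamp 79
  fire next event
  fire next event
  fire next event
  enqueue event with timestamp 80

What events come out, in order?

75 → 104 → 81 → 62 → 67 → 73 → 68 → 89 → 66 → 74 → 79 → 91 → 93

insert 104 → {104}
insert 75 → {75, 104}
fire next event → 75; now {104}
fire next event → 104; now {}
insert 91 → {91}
insert 81 → {81, 91}
fire next event → 81; now {91}
insert 106 → {91, 106}
insert 93 → {91, 93, 106}
insert 67 → {67, 91, 93, 106}
insert 62 → {62, 67, 91, 93, 106}
insert 73 → {62, 67, 73, 91, 93, 106}
insert 89 → {62, 67, 73, 89, 91, 93, 106}
fire next event → 62; now {67, 73, 89, 91, 93, 106}
insert 99 → {67, 73, 89, 91, 93, 99, 106}
insert 101 → {67, 73, 89, 91, 93, 99, 101, 106}
fire next event → 67; now {73, 89, 91, 93, 99, 101, 106}
fire next event → 73; now {89, 91, 93, 99, 101, 106}
insert 68 → {68, 89, 91, 93, 99, 101, 106}
insert 97 → {68, 89, 91, 93, 97, 99, 101, 106}
fire next event → 68; now {89, 91, 93, 97, 99, 101, 106}
fire next event → 89; now {91, 93, 97, 99, 101, 106}
insert 74 → {74, 91, 93, 97, 99, 101, 106}
insert 66 → {66, 74, 91, 93, 97, 99, 101, 106}
fire next event → 66; now {74, 91, 93, 97, 99, 101, 106}
fire next event → 74; now {91, 93, 97, 99, 101, 106}
insert 79 → {79, 91, 93, 97, 99, 101, 106}
fire next event → 79; now {91, 93, 97, 99, 101, 106}
fire next event → 91; now {93, 97, 99, 101, 106}
fire next event → 93; now {97, 99, 101, 106}
insert 80 → {80, 97, 99, 101, 106}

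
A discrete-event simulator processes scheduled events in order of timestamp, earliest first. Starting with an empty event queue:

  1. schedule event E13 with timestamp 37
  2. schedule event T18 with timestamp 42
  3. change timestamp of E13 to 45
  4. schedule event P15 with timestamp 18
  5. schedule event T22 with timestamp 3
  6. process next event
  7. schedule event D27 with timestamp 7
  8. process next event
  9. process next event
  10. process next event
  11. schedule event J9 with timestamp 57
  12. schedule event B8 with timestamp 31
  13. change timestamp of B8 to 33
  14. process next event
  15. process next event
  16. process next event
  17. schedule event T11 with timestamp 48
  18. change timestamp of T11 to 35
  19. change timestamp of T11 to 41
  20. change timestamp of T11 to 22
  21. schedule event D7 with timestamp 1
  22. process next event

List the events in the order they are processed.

add E13 (timestamp 37) → {E13:37}
add T18 (timestamp 42) → {E13:37, T18:42}
update E13 to timestamp 45 → {T18:42, E13:45}
add P15 (timestamp 18) → {P15:18, T18:42, E13:45}
add T22 (timestamp 3) → {T22:3, P15:18, T18:42, E13:45}
process next event → T22; now {P15:18, T18:42, E13:45}
add D27 (timestamp 7) → {D27:7, P15:18, T18:42, E13:45}
process next event → D27; now {P15:18, T18:42, E13:45}
process next event → P15; now {T18:42, E13:45}
process next event → T18; now {E13:45}
add J9 (timestamp 57) → {E13:45, J9:57}
add B8 (timestamp 31) → {B8:31, E13:45, J9:57}
update B8 to timestamp 33 → {B8:33, E13:45, J9:57}
process next event → B8; now {E13:45, J9:57}
process next event → E13; now {J9:57}
process next event → J9; now {}
add T11 (timestamp 48) → {T11:48}
update T11 to timestamp 35 → {T11:35}
update T11 to timestamp 41 → {T11:41}
update T11 to timestamp 22 → {T11:22}
add D7 (timestamp 1) → {D7:1, T11:22}
process next event → D7; now {T11:22}

T22, D27, P15, T18, B8, E13, J9, D7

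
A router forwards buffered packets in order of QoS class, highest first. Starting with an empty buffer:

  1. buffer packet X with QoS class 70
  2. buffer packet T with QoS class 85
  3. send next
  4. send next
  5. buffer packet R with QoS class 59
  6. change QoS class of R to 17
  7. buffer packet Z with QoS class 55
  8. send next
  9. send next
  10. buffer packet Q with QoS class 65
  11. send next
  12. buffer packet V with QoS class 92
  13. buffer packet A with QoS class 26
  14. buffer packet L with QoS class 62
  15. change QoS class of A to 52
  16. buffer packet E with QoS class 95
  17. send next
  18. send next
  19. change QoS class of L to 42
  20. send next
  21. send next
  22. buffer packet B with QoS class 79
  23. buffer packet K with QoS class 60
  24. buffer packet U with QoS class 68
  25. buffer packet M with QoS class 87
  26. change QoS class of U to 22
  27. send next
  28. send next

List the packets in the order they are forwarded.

[T, X, Z, R, Q, E, V, A, L, M, B]

add X (QoS class 70) → {X:70}
add T (QoS class 85) → {T:85, X:70}
send next → T; now {X:70}
send next → X; now {}
add R (QoS class 59) → {R:59}
update R to QoS class 17 → {R:17}
add Z (QoS class 55) → {Z:55, R:17}
send next → Z; now {R:17}
send next → R; now {}
add Q (QoS class 65) → {Q:65}
send next → Q; now {}
add V (QoS class 92) → {V:92}
add A (QoS class 26) → {V:92, A:26}
add L (QoS class 62) → {V:92, L:62, A:26}
update A to QoS class 52 → {V:92, L:62, A:52}
add E (QoS class 95) → {E:95, V:92, L:62, A:52}
send next → E; now {V:92, L:62, A:52}
send next → V; now {L:62, A:52}
update L to QoS class 42 → {A:52, L:42}
send next → A; now {L:42}
send next → L; now {}
add B (QoS class 79) → {B:79}
add K (QoS class 60) → {B:79, K:60}
add U (QoS class 68) → {B:79, U:68, K:60}
add M (QoS class 87) → {M:87, B:79, U:68, K:60}
update U to QoS class 22 → {M:87, B:79, K:60, U:22}
send next → M; now {B:79, K:60, U:22}
send next → B; now {K:60, U:22}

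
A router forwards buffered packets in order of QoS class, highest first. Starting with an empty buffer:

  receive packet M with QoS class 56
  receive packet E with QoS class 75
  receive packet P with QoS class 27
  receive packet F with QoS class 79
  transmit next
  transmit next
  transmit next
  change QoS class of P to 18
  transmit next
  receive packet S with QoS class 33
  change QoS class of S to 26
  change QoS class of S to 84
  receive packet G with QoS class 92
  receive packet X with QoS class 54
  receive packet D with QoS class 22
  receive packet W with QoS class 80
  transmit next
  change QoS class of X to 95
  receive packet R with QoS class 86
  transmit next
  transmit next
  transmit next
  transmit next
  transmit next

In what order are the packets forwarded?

add M (QoS class 56) → {M:56}
add E (QoS class 75) → {E:75, M:56}
add P (QoS class 27) → {E:75, M:56, P:27}
add F (QoS class 79) → {F:79, E:75, M:56, P:27}
transmit next → F; now {E:75, M:56, P:27}
transmit next → E; now {M:56, P:27}
transmit next → M; now {P:27}
update P to QoS class 18 → {P:18}
transmit next → P; now {}
add S (QoS class 33) → {S:33}
update S to QoS class 26 → {S:26}
update S to QoS class 84 → {S:84}
add G (QoS class 92) → {G:92, S:84}
add X (QoS class 54) → {G:92, S:84, X:54}
add D (QoS class 22) → {G:92, S:84, X:54, D:22}
add W (QoS class 80) → {G:92, S:84, W:80, X:54, D:22}
transmit next → G; now {S:84, W:80, X:54, D:22}
update X to QoS class 95 → {X:95, S:84, W:80, D:22}
add R (QoS class 86) → {X:95, R:86, S:84, W:80, D:22}
transmit next → X; now {R:86, S:84, W:80, D:22}
transmit next → R; now {S:84, W:80, D:22}
transmit next → S; now {W:80, D:22}
transmit next → W; now {D:22}
transmit next → D; now {}

F → E → M → P → G → X → R → S → W → D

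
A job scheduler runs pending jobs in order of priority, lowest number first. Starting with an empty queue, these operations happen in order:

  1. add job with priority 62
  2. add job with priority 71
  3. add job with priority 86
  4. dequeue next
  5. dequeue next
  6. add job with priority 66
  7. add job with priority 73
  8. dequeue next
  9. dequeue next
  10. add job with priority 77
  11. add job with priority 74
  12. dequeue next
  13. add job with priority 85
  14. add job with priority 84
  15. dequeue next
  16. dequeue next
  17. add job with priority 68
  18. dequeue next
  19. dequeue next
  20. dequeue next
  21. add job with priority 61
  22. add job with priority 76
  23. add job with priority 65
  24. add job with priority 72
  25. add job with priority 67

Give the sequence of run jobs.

62 → 71 → 66 → 73 → 74 → 77 → 84 → 68 → 85 → 86

insert 62 → {62}
insert 71 → {62, 71}
insert 86 → {62, 71, 86}
dequeue next → 62; now {71, 86}
dequeue next → 71; now {86}
insert 66 → {66, 86}
insert 73 → {66, 73, 86}
dequeue next → 66; now {73, 86}
dequeue next → 73; now {86}
insert 77 → {77, 86}
insert 74 → {74, 77, 86}
dequeue next → 74; now {77, 86}
insert 85 → {77, 85, 86}
insert 84 → {77, 84, 85, 86}
dequeue next → 77; now {84, 85, 86}
dequeue next → 84; now {85, 86}
insert 68 → {68, 85, 86}
dequeue next → 68; now {85, 86}
dequeue next → 85; now {86}
dequeue next → 86; now {}
insert 61 → {61}
insert 76 → {61, 76}
insert 65 → {61, 65, 76}
insert 72 → {61, 65, 72, 76}
insert 67 → {61, 65, 67, 72, 76}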